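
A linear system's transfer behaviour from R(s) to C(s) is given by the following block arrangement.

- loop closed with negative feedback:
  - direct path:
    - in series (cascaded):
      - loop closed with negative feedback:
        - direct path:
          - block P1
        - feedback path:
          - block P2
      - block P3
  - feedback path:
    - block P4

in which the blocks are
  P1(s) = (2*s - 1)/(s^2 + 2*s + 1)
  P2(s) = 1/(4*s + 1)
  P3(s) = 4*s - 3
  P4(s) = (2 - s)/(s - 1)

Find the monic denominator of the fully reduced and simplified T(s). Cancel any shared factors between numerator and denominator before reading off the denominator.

Answer: s^4 - 101*s^3/28 + 67*s^2/28 + s/4 - 3/14

Working:
Step 1: reduce the feedback loop with forward P1 and return P2, giving (8*s^2 - 2*s - 1)/(4*s^3 + 9*s^2 + 8*s)
Step 2: series reduction of [P1/(1+P1*P2)], P3, giving (32*s^3 - 32*s^2 + 2*s + 3)/(4*s^3 + 9*s^2 + 8*s)
Step 3: close the feedback loop around ([P1/(1+P1*P2)]*P3), P4, giving (-32*s^4 + 64*s^3 - 34*s^2 - s + 3)/(28*s^4 - 101*s^3 + 67*s^2 + 7*s - 6)
T(s) is the step-3 result (common factors already cancelled). Leading coefficient of the denominator: 28. Divide through by 28 for the monic polynomial.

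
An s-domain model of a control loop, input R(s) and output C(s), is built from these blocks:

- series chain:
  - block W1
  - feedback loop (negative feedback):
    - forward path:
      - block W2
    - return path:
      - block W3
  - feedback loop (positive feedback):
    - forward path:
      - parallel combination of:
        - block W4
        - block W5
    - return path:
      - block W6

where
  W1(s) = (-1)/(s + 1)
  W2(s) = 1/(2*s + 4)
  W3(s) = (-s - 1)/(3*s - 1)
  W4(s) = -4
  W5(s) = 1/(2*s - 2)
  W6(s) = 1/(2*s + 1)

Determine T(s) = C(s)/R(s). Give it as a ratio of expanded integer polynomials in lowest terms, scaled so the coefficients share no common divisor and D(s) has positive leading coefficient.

Reducing step by step:

Step 1: collapse the loop (W2 forward, W3 return) -> (3*s - 1)/(6*s^2 + 9*s - 5)
Step 2: sum the parallel branches W4, W5 -> (9 - 8*s)/(2*s - 2)
Step 3: reduce the feedback loop with forward (W4+W5) and return W6 -> (-16*s^2 + 10*s + 9)/(4*s^2 + 6*s - 11)
Step 4: multiply W1, [W2/(1+W2*W3)], [(W4+W5)/(1-(W4+W5)*W6)] (series), which is the overall transfer function T(s) = C(s)/R(s) in lowest terms

Answer: (48*s^3 - 46*s^2 - 17*s + 9)/(24*s^5 + 96*s^4 + 40*s^3 - 161*s^2 - 74*s + 55)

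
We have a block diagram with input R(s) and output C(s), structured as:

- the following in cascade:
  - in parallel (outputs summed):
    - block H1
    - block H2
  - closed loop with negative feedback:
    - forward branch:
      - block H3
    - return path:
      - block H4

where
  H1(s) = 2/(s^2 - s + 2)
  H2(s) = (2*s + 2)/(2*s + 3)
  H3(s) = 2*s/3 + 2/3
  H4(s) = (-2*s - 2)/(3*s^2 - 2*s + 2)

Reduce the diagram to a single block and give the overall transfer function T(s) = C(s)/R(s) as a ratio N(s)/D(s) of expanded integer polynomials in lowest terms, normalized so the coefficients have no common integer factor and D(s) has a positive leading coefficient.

Step 1 - parallel reduction of H1, H2: (2*s^3 + 6*s + 10)/(2*s^3 + s^2 + s + 6)
Step 2 - collapse the loop (H3 forward, H4 return): (6*s^3 + 2*s^2 + 4)/(5*s^2 - 14*s + 2)
Step 3 - series reduction of (H1+H2), [H3/(1+H3*H4)] - this is the overall T(s), already in the required normalized form

Answer: (12*s^6 + 4*s^5 + 36*s^4 + 80*s^3 + 20*s^2 + 24*s + 40)/(10*s^5 - 23*s^4 - 5*s^3 + 18*s^2 - 82*s + 12)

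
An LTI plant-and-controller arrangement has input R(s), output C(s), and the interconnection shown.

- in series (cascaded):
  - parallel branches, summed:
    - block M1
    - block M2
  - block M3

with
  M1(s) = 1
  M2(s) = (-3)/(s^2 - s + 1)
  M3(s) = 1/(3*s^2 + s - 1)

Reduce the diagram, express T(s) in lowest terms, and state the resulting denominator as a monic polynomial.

Reducing step by step:

1. parallel reduction of M1, M2; result (s^2 - s - 2)/(s^2 - s + 1)
2. reduce the series chain (M1+M2), M3; result (s^2 - s - 2)/(3*s^4 - 2*s^3 + s^2 + 2*s - 1)
Step 2 gives the fully reduced T(s), with no common factor left to cancel. The denominator's leading coefficient is 3, so divide each of its coefficients by 3 to get the monic form.

Answer: s^4 - 2*s^3/3 + s^2/3 + 2*s/3 - 1/3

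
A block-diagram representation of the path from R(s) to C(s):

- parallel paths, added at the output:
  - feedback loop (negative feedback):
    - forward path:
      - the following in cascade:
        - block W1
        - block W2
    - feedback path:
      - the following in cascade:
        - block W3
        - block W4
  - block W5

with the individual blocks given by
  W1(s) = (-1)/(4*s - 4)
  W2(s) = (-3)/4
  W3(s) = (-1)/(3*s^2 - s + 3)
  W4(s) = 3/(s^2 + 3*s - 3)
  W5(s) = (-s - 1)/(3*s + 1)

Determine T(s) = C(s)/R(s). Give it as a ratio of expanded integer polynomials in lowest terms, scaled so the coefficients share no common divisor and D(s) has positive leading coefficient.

The answer is (-48*s^6 - 101*s^5 + 273*s^4 - 121*s^3 + 81*s^2 + 156*s - 162)/(144*s^6 + 288*s^5 - 736*s^4 + 736*s^3 - 672*s^2 + 69*s + 135).

Reasoning:
Step 1. combine W1, W2 in series; result 3/(16*s - 16)
Step 2. reduce the series chain W3, W4; result (-3)/(3*s^4 + 8*s^3 - 9*s^2 + 12*s - 9)
Step 3. feedback reduction of (W1*W2), (W3*W4); result (9*s^4 + 24*s^3 - 27*s^2 + 36*s - 27)/(48*s^5 + 80*s^4 - 272*s^3 + 336*s^2 - 336*s + 135)
Step 4. sum the parallel branches [(W1*W2)/(1+(W1*W2)*(W3*W4))], W5 - this is the overall T(s), already in the required normalized form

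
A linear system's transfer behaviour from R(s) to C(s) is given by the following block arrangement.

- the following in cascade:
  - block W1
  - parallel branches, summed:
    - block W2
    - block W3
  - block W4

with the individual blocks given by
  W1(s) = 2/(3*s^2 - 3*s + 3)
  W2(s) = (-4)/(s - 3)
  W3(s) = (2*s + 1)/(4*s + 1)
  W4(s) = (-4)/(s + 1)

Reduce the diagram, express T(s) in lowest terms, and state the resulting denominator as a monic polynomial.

1. sum the parallel branches W2, W3: (2*s^2 - 21*s - 7)/(4*s^2 - 11*s - 3)
2. reduce the series chain W1, (W2+W3), W4: (-16*s^2 + 168*s + 56)/(12*s^5 - 33*s^4 - 9*s^3 + 12*s^2 - 33*s - 9)
T(s) is the step-2 result (common factors already cancelled). Leading coefficient of the denominator: 12. Divide through by 12 for the monic polynomial.

Therefore the answer is s^5 - 11*s^4/4 - 3*s^3/4 + s^2 - 11*s/4 - 3/4.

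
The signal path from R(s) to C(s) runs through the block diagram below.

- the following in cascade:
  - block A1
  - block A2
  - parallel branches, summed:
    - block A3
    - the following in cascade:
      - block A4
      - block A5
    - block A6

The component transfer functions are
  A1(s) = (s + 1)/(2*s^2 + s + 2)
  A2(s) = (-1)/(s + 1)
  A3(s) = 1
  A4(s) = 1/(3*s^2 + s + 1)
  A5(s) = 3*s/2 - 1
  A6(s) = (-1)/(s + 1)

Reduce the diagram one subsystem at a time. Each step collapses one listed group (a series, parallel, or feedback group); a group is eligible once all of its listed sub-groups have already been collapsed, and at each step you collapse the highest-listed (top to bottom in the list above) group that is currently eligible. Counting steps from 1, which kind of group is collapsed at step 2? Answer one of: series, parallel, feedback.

(1) multiply A4, A5 (series)
(2) add A3, (A4*A5), A6 (parallel)
(3) combine A1, A2, (A3+(A4*A5)+A6) in series
The group at step 2 is a parallel group.

Hence the answer: parallel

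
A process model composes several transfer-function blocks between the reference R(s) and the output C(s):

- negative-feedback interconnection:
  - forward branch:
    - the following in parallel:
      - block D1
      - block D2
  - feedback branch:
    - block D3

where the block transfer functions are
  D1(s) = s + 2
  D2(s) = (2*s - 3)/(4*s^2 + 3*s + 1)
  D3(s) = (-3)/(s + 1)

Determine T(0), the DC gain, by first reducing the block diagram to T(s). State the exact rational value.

Step 1: add D1, D2 (parallel): (4*s^3 + 11*s^2 + 9*s - 1)/(4*s^2 + 3*s + 1)
Step 2: feedback reduction of (D1+D2), D3: (-4*s^4 - 15*s^3 - 20*s^2 - 8*s + 1)/(8*s^3 + 26*s^2 + 23*s - 4)
That last expression is T(s); at s = 0 only the constant terms survive, so T(0) = 1/(-4) = -1/4.

Final answer: -1/4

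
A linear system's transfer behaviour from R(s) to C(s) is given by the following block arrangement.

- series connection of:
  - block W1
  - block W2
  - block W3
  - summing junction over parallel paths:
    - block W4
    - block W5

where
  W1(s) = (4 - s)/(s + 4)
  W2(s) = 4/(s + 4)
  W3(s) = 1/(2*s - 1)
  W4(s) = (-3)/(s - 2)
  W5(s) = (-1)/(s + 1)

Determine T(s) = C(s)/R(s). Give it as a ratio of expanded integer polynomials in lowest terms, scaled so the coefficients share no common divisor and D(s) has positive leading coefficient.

Step 1: combine W4, W5 in parallel; result (-4*s - 1)/(s^2 - s - 2)
Step 2: reduce the series chain W1, W2, W3, (W4+W5), giving the overall T(s)

Answer: (16*s^2 - 60*s - 16)/(2*s^5 + 13*s^4 + 5*s^3 - 70*s^2 - 32*s + 32)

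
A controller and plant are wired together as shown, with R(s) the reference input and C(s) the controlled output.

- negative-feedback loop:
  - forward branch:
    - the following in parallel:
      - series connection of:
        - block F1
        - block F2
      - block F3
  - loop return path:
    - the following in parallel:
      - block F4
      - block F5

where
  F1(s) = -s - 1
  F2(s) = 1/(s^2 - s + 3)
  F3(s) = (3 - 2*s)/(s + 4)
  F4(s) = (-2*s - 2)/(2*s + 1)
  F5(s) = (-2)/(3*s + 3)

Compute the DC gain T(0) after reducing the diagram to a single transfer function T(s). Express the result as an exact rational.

Answer: -15/4

Working:
(1) cascade F1, F2 gives (-s - 1)/(s^2 - s + 3)
(2) add (F1*F2), F3 (parallel) gives (-2*s^3 + 4*s^2 - 14*s + 5)/(s^3 + 3*s^2 - s + 12)
(3) add F4, F5 (parallel) gives (-6*s^2 - 16*s - 8)/(6*s^2 + 9*s + 3)
(4) reduce the feedback loop with forward ((F1*F2)+F3) and return (F4+F5) gives (-12*s^5 + 6*s^4 - 54*s^3 - 84*s^2 + 3*s + 15)/(18*s^5 + 35*s^4 + 60*s^3 + 234*s^2 + 137*s - 4)
The step-4 result is T(s). Setting s = 0: T(0) = 15/(-4) = -15/4.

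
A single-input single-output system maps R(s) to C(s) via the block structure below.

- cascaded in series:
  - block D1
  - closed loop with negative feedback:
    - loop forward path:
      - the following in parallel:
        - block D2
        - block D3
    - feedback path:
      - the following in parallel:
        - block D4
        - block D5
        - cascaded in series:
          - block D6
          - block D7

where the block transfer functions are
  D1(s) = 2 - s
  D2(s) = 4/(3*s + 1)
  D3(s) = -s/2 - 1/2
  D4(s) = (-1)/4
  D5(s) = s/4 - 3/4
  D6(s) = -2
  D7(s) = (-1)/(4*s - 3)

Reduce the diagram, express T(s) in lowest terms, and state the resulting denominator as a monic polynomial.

The answer is s^4 - 41*s^3/12 - 35*s^2/3 + 253*s/12 - 29/3.

Reasoning:
Step 1: reduce the parallel group D2, D3: (-3*s^2 - 4*s + 7)/(6*s + 2)
Step 2: reduce the series chain D6, D7: 2/(4*s - 3)
Step 3: add D4, D5, (D6*D7) (parallel): (4*s^2 - 19*s + 20)/(16*s - 12)
Step 4: feedback reduction of (D2+D3), (D4+D5+(D6*D7)): (48*s^3 + 28*s^2 - 160*s + 84)/(12*s^4 - 41*s^3 - 140*s^2 + 253*s - 116)
Step 5: reduce the series chain D1, [(D2+D3)/(1+(D2+D3)*(D4+D5+(D6*D7)))]: (-48*s^4 + 68*s^3 + 216*s^2 - 404*s + 168)/(12*s^4 - 41*s^3 - 140*s^2 + 253*s - 116)
Step 5 gives the fully reduced T(s), with no common factor left to cancel. The denominator's leading coefficient is 12, so divide each of its coefficients by 12 to get the monic form.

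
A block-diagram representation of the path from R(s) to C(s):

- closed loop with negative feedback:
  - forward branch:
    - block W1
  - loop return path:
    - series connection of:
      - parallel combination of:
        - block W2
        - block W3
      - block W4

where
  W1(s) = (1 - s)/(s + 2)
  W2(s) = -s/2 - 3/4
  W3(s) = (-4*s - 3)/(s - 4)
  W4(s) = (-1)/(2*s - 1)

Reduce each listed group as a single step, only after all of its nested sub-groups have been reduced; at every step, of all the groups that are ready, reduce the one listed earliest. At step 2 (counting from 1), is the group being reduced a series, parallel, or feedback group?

The answer is series.

Reasoning:
Step 1: reduce the parallel group W2, W3
Step 2: cascade (W2+W3), W4
Step 3: collapse the loop (W1 forward, ((W2+W3)*W4) return)
Step 2 collapses a series group.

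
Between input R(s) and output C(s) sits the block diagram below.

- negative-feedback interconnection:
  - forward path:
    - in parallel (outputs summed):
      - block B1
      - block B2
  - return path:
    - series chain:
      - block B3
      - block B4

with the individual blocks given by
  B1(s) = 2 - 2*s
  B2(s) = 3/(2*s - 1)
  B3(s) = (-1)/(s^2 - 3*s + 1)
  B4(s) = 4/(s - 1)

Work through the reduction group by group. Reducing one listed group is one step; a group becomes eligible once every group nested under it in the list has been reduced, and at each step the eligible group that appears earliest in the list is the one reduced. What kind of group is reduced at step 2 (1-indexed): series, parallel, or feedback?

Step 1: parallel reduction of B1, B2
Step 2: multiply B3, B4 (series)
Step 3: feedback reduction of (B1+B2), (B3*B4)
Step 2 collapses a series group.

Therefore the answer is series.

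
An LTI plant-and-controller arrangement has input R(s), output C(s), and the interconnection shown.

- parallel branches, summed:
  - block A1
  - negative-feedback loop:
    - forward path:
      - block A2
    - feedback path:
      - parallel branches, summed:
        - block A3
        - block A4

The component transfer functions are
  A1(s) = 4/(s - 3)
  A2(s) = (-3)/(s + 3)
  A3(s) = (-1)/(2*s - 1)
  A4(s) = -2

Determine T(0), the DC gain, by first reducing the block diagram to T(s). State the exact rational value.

Step 1 - sum the parallel branches A3, A4 gives (1 - 4*s)/(2*s - 1)
Step 2 - apply the feedback formula to A2, (A3+A4) gives (3 - 6*s)/(2*s^2 + 17*s - 6)
Step 3 - add A1, [A2/(1+A2*(A3+A4))] (parallel) gives (2*s^2 + 89*s - 33)/(2*s^3 + 11*s^2 - 57*s + 18)
DC gain: substitute s = 0 into T(s) from step 3: T(0) = -33/18 = -11/6.

Therefore the answer is -11/6.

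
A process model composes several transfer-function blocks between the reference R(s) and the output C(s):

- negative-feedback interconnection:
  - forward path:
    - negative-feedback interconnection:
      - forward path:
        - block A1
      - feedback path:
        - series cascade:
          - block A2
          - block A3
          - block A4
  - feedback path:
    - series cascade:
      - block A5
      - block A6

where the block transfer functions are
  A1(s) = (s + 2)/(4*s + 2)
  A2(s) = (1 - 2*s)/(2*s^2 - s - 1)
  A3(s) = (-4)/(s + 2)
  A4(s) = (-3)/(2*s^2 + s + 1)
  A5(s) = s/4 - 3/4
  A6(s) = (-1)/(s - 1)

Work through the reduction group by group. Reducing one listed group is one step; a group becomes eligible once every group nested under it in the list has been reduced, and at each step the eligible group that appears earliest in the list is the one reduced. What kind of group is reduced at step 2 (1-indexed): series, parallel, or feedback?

1. multiply A2, A3, A4 (series)
2. reduce the feedback loop with forward A1 and return (A2*A3*A4)
3. series reduction of A5, A6
4. feedback reduction of [A1/(1+A1*(A2*A3*A4))], (A5*A6)
So the answer for step 2 is feedback.

Therefore the answer is feedback.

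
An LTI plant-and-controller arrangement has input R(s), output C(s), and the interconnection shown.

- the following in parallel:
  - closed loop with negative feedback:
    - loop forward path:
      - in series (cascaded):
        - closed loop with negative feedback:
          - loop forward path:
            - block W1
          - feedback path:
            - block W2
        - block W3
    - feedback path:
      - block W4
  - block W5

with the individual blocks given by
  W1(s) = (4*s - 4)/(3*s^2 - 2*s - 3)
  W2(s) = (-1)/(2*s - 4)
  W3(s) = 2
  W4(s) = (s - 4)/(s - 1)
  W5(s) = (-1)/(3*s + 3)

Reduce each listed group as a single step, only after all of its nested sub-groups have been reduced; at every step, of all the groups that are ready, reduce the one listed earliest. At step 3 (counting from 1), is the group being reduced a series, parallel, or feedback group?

1. close the feedback loop around W1, W2
2. combine [W1/(1+W1*W2)], W3 in series
3. reduce the feedback loop with forward ([W1/(1+W1*W2)]*W3) and return W4
4. add [([W1/(1+W1*W2)]*W3)/(1+([W1/(1+W1*W2)]*W3)*W4)], W5 (parallel)
The group at step 3 is a feedback group.

Final answer: feedback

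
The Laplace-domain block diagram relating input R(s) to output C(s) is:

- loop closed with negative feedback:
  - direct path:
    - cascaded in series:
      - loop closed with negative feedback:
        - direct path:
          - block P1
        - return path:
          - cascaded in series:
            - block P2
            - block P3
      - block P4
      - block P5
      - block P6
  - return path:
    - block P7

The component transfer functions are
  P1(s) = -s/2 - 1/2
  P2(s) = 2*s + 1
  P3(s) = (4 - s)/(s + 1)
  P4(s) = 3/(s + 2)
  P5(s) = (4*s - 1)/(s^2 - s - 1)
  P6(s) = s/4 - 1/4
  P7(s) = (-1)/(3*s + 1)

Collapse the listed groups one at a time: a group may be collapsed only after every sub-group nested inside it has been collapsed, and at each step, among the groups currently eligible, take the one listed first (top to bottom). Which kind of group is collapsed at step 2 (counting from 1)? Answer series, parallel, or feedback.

1. series reduction of P2, P3
2. reduce the feedback loop with forward P1 and return (P2*P3)
3. multiply [P1/(1+P1*(P2*P3))], P4, P5, P6 (series)
4. collapse the loop (([P1/(1+P1*(P2*P3))]*P4*P5*P6) forward, P7 return)
So the answer for step 2 is feedback.

Final answer: feedback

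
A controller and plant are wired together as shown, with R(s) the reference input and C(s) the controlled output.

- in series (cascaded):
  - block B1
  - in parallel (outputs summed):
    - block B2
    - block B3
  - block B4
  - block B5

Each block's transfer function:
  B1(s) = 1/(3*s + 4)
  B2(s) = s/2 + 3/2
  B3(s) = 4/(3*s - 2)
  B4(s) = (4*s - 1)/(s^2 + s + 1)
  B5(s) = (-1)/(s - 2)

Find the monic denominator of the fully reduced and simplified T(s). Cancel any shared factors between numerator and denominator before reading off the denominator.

Reducing step by step:

(1) parallel reduction of B2, B3; result (3*s^2 + 7*s + 2)/(6*s - 4)
(2) cascade B1, (B2+B3), B4, B5; result (-12*s^3 - 25*s^2 - s + 2)/(18*s^5 - 6*s^4 - 46*s^3 - 32*s^2 - 8*s + 32)
No further cancellation is possible in the step-2 result, so that is T(s). Its denominator becomes monic after dividing by the leading coefficient 18.

Answer: s^5 - s^4/3 - 23*s^3/9 - 16*s^2/9 - 4*s/9 + 16/9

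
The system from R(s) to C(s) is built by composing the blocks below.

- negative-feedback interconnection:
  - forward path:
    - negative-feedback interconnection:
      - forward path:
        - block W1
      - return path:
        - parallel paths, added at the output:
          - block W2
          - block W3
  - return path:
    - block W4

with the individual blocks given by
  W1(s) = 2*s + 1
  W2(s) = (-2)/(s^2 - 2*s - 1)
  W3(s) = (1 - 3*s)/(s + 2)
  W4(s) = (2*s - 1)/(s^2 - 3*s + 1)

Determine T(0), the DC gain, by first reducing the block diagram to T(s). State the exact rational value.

First reduce the diagram to T(s).

(1) sum the parallel branches W2, W3, giving (-3*s^3 + 7*s^2 - s - 5)/(s^3 - 5*s - 2)
(2) reduce the feedback loop with forward W1 and return (W2+W3), giving (-2*s^4 - s^3 + 10*s^2 + 9*s + 2)/(6*s^4 - 12*s^3 - 5*s^2 + 16*s + 7)
(3) close the feedback loop around [W1/(1+W1*(W2+W3))], W4, giving (-2*s^6 + 5*s^5 + 11*s^4 - 22*s^3 - 15*s^2 + 3*s + 2)/(6*s^6 - 34*s^5 + 37*s^4 + 40*s^3 - 38*s^2 - 10*s + 5)
DC gain: substitute s = 0 into T(s) from step 3: T(0) = 2/5.

Answer: 2/5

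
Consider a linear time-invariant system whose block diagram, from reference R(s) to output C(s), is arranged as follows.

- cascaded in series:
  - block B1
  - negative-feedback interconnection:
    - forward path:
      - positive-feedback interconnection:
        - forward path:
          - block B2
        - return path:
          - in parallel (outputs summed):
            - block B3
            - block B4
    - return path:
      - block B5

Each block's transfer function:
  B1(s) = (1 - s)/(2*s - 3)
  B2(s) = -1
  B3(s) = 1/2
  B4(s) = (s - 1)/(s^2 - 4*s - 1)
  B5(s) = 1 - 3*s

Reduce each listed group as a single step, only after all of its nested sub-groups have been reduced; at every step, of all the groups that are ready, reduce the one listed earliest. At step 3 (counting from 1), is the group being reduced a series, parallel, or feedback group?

Answer: feedback

Working:
1. parallel reduction of B3, B4
2. apply the feedback formula to B2, (B3+B4)
3. apply the feedback formula to [B2/(1-B2*(B3+B4))], B5
4. reduce the series chain B1, [[B2/(1-B2*(B3+B4))]/(1+[B2/(1-B2*(B3+B4))]*B5)]
Step 3: feedback.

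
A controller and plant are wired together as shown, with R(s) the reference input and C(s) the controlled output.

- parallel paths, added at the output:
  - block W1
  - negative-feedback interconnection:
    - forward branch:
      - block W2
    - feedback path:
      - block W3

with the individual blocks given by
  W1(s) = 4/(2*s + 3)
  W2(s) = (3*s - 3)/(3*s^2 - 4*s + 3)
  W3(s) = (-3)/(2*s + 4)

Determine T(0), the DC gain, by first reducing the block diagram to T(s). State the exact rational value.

First reduce the diagram to T(s).

Step 1. apply the feedback formula to W2, W3: (6*s^2 + 6*s - 12)/(6*s^3 + 4*s^2 - 19*s + 21)
Step 2. parallel reduction of W1, [W2/(1+W2*W3)]: (36*s^3 + 46*s^2 - 82*s + 48)/(12*s^4 + 26*s^3 - 26*s^2 - 15*s + 63)
The step-2 result is T(s). Setting s = 0: T(0) = 48/63 = 16/21.

Answer: 16/21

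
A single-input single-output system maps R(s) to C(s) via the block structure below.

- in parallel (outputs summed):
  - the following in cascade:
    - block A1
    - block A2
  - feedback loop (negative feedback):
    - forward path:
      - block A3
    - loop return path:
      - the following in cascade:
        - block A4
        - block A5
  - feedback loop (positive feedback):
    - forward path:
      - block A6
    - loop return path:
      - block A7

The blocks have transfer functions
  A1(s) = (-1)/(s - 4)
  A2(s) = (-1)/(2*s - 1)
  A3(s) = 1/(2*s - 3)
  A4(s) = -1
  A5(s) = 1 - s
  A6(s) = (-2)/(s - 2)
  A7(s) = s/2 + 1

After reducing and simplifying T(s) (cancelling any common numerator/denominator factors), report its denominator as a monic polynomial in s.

Answer: s^4 - 35*s^3/6 + 8*s^2 - 8*s/3

Working:
1. combine A1, A2 in series: 1/(2*s^2 - 9*s + 4)
2. cascade A4, A5: s - 1
3. reduce the feedback loop with forward A3 and return (A4*A5): 1/(3*s - 4)
4. feedback reduction of A6, A7: (-1)/s
5. parallel reduction of (A1*A2), [A3/(1+A3*(A4*A5))], [A6/(1-A6*A7)]: (-4*s^3 + 29*s^2 - 48*s + 16)/(6*s^4 - 35*s^3 + 48*s^2 - 16*s)
That last expression is T(s), already simplified. Scaling its denominator by 1/6 (the reciprocal of the leading coefficient) yields the monic denominator.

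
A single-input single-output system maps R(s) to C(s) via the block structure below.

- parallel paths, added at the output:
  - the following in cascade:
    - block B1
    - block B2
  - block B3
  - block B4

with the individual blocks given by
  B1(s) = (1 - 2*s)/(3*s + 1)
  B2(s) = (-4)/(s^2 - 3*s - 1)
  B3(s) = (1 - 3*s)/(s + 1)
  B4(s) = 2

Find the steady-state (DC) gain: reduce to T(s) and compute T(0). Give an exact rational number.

Reducing step by step:

Step 1: combine B1, B2 in series: (8*s - 4)/(3*s^3 - 8*s^2 - 6*s - 1)
Step 2: add (B1*B2), B3, B4 (parallel): (-3*s^4 + 17*s^3 - 10*s^2 - 13*s - 7)/(3*s^4 - 5*s^3 - 14*s^2 - 7*s - 1)
DC gain: substitute s = 0 into T(s) from step 2: T(0) = -7/(-1) = 7.

Answer: 7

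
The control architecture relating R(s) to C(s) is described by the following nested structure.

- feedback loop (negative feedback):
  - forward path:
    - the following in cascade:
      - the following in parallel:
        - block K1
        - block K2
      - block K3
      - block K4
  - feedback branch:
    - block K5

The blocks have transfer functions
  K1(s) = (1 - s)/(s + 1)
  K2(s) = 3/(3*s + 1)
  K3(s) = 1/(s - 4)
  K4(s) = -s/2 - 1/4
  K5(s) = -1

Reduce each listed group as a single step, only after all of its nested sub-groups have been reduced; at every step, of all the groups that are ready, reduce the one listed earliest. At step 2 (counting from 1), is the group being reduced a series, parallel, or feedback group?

1. combine K1, K2 in parallel
2. combine (K1+K2), K3, K4 in series
3. feedback reduction of ((K1+K2)*K3*K4), K5
Step 2 collapses a series group.

Hence the answer: series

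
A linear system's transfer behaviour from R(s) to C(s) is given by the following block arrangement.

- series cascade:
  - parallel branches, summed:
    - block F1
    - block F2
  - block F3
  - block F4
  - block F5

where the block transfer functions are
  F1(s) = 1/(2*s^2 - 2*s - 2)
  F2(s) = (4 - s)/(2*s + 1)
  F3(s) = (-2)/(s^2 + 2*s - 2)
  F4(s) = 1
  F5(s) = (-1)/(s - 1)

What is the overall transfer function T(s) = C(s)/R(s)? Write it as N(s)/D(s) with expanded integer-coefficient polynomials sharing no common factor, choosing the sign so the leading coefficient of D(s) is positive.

The answer is (-2*s^3 + 10*s^2 - 4*s - 7)/(2*s^6 + s^5 - 12*s^4 + 4*s^3 + 9*s^2 - 2*s - 2).

Reasoning:
Step 1: parallel reduction of F1, F2 gives (-2*s^3 + 10*s^2 - 4*s - 7)/(4*s^3 - 2*s^2 - 6*s - 2)
Step 2: cascade (F1+F2), F3, F4, F5, which is the overall transfer function T(s) = C(s)/R(s) in lowest terms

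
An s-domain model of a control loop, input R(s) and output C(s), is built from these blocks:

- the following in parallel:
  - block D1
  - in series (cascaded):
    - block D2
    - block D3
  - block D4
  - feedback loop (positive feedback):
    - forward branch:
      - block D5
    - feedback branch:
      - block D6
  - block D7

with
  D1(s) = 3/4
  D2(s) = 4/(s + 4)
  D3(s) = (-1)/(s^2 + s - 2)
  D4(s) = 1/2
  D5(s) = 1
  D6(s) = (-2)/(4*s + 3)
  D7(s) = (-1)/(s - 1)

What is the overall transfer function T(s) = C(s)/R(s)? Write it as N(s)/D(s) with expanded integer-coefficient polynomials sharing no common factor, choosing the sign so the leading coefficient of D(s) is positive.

Step 1 - series reduction of D2, D3: (-4)/(s^3 + 5*s^2 + 2*s - 8)
Step 2 - collapse the loop (D5 forward, D6 return): (4*s + 3)/(4*s + 5)
Step 3 - sum the parallel branches D1, (D2*D3), D4, [D5/(1-D5*D6)], D7; the result is T(s) itself (integer coefficients, no common factor, positive leading denominator coefficient)

Answer: (36*s^4 + 201*s^3 + 141*s^2 - 526*s - 536)/(16*s^4 + 100*s^3 + 132*s^2 - 88*s - 160)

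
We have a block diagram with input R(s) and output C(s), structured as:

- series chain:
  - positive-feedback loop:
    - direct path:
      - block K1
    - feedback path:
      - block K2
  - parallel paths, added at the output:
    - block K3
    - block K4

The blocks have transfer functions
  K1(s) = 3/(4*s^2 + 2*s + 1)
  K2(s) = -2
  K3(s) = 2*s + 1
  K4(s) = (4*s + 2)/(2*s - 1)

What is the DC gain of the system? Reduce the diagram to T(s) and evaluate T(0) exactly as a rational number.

Step 1 - feedback reduction of K1, K2 gives 3/(4*s^2 + 2*s + 7)
Step 2 - sum the parallel branches K3, K4 gives (4*s^2 + 4*s + 1)/(2*s - 1)
Step 3 - cascade [K1/(1-K1*K2)], (K3+K4) gives (12*s^2 + 12*s + 3)/(8*s^3 + 12*s - 7)
DC gain: substitute s = 0 into T(s) from step 3: T(0) = 3/(-7) = -3/7.

Answer: -3/7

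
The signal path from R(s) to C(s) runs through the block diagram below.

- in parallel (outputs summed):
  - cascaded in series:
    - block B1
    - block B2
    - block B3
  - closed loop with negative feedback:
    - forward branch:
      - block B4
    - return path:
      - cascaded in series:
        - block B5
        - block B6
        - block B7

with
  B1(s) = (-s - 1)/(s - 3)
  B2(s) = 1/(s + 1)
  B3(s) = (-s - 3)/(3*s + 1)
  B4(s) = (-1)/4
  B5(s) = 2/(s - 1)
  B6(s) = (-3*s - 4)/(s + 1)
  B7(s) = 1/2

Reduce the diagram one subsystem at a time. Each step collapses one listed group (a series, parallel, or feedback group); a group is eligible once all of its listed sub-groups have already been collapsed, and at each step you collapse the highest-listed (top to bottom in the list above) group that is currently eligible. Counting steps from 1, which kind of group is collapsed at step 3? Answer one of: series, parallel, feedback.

The answer is feedback.

Reasoning:
Step 1. cascade B1, B2, B3
Step 2. cascade B5, B6, B7
Step 3. collapse the loop (B4 forward, (B5*B6*B7) return)
Step 4. sum the parallel branches (B1*B2*B3), [B4/(1+B4*(B5*B6*B7))]
Step 3: feedback.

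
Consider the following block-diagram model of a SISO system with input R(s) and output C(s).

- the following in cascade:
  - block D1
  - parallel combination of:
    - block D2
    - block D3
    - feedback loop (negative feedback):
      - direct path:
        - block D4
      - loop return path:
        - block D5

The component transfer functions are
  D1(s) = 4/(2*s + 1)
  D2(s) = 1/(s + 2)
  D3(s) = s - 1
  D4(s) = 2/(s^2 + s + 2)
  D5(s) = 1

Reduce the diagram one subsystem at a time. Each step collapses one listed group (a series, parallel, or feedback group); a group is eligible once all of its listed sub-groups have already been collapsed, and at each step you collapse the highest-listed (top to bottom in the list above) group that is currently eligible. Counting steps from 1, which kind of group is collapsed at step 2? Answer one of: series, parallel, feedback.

Step 1 - close the feedback loop around D4, D5
Step 2 - parallel reduction of D2, D3, [D4/(1+D4*D5)]
Step 3 - combine D1, (D2+D3+[D4/(1+D4*D5)]) in series
The group at step 2 is a parallel group.

Therefore the answer is parallel.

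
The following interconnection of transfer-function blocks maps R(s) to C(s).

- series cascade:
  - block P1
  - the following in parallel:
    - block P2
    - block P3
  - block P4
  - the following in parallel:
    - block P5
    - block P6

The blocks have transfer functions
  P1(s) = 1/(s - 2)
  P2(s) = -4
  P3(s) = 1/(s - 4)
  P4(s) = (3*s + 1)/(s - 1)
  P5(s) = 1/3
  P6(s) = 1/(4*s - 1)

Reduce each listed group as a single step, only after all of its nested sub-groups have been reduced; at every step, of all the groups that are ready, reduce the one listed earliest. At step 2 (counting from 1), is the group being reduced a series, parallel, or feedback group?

[1] parallel reduction of P2, P3
[2] add P5, P6 (parallel)
[3] series reduction of P1, (P2+P3), P4, (P5+P6)
Step 2: parallel.

Therefore the answer is parallel.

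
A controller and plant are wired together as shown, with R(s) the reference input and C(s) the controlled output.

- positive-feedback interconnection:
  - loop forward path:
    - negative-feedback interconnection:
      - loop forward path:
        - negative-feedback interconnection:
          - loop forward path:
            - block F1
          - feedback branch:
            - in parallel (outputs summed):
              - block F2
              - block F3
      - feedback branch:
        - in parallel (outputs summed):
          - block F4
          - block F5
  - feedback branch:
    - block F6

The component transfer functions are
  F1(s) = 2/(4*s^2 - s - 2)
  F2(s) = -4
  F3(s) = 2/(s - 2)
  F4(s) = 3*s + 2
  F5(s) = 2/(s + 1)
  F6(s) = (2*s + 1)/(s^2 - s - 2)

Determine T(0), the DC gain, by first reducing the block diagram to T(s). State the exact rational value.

Reducing step by step:

[1] combine F2, F3 in parallel -> (10 - 4*s)/(s - 2)
[2] reduce the feedback loop with forward F1 and return (F2+F3) -> (2*s - 4)/(4*s^3 - 9*s^2 - 8*s + 24)
[3] sum the parallel branches F4, F5 -> (3*s^2 + 5*s + 4)/(s + 1)
[4] reduce the feedback loop with forward [F1/(1+F1*(F2+F3))] and return (F4+F5) -> (2*s^2 - 2*s - 4)/(4*s^4 + s^3 - 19*s^2 + 4*s + 8)
[5] feedback reduction of [[F1/(1+F1*(F2+F3))]/(1+[F1/(1+F1*(F2+F3))]*(F4+F5))], F6 -> (2*s^2 - 2*s - 4)/(4*s^4 + s^3 - 19*s^2 + 6)
Step 5 gives the overall T(s). Then T(0) = -4/6 = -2/3.

Answer: -2/3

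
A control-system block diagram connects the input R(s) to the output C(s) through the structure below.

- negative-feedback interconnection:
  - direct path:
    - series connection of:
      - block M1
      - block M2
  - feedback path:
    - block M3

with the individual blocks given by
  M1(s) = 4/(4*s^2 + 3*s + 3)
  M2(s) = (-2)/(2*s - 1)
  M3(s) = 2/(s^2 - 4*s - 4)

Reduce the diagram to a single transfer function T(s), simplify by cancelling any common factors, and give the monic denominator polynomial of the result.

Reducing step by step:

Step 1. reduce the series chain M1, M2: (-8)/(8*s^3 + 2*s^2 + 3*s - 3)
Step 2. close the feedback loop around (M1*M2), M3: (-8*s^2 + 32*s + 32)/(8*s^5 - 30*s^4 - 37*s^3 - 23*s^2 - 4)
T(s) is the step-2 result (common factors already cancelled). Leading coefficient of the denominator: 8. Divide through by 8 for the monic polynomial.

Answer: s^5 - 15*s^4/4 - 37*s^3/8 - 23*s^2/8 - 1/2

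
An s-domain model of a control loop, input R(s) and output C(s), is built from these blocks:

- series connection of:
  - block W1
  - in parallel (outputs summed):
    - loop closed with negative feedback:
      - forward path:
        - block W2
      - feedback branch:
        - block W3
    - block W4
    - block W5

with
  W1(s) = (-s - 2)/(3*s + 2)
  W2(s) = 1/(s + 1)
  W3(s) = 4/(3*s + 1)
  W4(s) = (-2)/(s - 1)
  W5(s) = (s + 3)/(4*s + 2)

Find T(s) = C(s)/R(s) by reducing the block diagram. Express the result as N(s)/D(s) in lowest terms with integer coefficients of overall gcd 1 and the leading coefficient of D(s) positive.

Reducing step by step:

(1) collapse the loop (W2 forward, W3 return) gives (3*s + 1)/(3*s^2 + 4*s + 5)
(2) sum the parallel branches [W2/(1+W2*W3)], W4, W5 gives (3*s^4 - 2*s^3 - 42*s^2 - 66*s - 37)/(12*s^4 + 10*s^3 + 6*s^2 - 18*s - 10)
(3) combine W1, ([W2/(1+W2*W3)]+W4+W5) in series: this yields T(s), and no further normalization is needed

Answer: (-3*s^5 - 4*s^4 + 46*s^3 + 150*s^2 + 169*s + 74)/(36*s^5 + 54*s^4 + 38*s^3 - 42*s^2 - 66*s - 20)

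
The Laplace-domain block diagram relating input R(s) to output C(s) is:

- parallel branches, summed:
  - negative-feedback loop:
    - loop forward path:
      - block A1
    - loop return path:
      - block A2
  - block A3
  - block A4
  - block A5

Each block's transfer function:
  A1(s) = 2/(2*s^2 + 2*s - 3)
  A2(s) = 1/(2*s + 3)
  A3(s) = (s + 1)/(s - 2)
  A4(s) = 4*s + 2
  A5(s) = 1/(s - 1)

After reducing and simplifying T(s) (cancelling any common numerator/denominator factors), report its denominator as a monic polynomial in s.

The answer is s^5 - s^4/2 - 11*s^3/2 + 13*s^2/4 + 21*s/4 - 7/2.

Reasoning:
1. reduce the feedback loop with forward A1 and return A2 gives (4*s + 6)/(4*s^3 + 10*s^2 - 7)
2. parallel reduction of [A1/(1+A1*A2)], A3, A4, A5 gives (16*s^6 + 4*s^5 - 78*s^4 + 10*s^3 + 67*s^2 - 31*s + 5)/(4*s^5 - 2*s^4 - 22*s^3 + 13*s^2 + 21*s - 14)
No further cancellation is possible in the step-2 result, so that is T(s). Its denominator becomes monic after dividing by the leading coefficient 4.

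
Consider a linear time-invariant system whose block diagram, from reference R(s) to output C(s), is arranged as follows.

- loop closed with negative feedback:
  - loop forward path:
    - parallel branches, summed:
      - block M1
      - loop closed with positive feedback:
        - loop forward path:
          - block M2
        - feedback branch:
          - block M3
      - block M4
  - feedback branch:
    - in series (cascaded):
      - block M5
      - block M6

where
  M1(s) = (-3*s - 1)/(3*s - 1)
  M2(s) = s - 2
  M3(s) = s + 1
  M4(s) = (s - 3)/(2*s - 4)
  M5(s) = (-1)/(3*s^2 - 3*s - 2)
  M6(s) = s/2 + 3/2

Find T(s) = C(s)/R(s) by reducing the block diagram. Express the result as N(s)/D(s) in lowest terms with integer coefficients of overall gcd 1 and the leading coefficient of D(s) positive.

Answer: (-18*s^6 + 282*s^4 - 474*s^3 - 12*s^2 + 234*s + 52)/(36*s^6 - 153*s^5 + 108*s^4 + 275*s^3 - 387*s^2 + 50*s + 87)

Working:
[1] collapse the loop (M2 forward, M3 return): (2 - s)/(s^2 - s - 3)
[2] add M1, [M2/(1-M2*M3)], M4 (parallel): (-3*s^4 - 3*s^3 + 42*s^2 - 39*s - 13)/(6*s^4 - 20*s^3 + 38*s - 12)
[3] multiply M5, M6 (series): (-s - 3)/(6*s^2 - 6*s - 4)
[4] apply the feedback formula to (M1+[M2/(1-M2*M3)]+M4), (M5*M6), giving the overall T(s)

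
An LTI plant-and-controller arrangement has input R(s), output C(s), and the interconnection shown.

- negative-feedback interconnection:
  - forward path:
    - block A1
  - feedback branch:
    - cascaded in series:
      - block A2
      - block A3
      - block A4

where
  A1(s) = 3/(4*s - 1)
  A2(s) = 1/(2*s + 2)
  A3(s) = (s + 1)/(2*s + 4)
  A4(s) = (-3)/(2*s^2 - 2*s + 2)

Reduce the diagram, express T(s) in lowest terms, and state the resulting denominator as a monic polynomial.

Step 1: cascade A2, A3, A4, giving (-3)/(8*s^3 + 8*s^2 - 8*s + 16)
Step 2: reduce the feedback loop with forward A1 and return (A2*A3*A4), giving (24*s^3 + 24*s^2 - 24*s + 48)/(32*s^4 + 24*s^3 - 40*s^2 + 72*s - 25)
T(s) is the step-2 result (common factors already cancelled). Leading coefficient of the denominator: 32. Divide through by 32 for the monic polynomial.

Hence the answer: s^4 + 3*s^3/4 - 5*s^2/4 + 9*s/4 - 25/32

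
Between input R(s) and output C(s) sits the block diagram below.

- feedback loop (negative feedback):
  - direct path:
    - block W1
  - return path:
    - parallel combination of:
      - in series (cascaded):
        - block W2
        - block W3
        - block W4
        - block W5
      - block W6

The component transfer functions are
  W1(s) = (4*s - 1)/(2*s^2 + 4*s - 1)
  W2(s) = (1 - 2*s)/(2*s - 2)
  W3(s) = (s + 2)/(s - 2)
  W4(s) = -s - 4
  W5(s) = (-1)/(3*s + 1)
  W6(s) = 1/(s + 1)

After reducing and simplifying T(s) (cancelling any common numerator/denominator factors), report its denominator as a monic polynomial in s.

Reducing step by step:

Step 1: series reduction of W2, W3, W4, W5; result (-2*s^3 - 11*s^2 - 10*s + 8)/(6*s^3 - 16*s^2 + 6*s + 4)
Step 2: sum the parallel branches (W2*W3*W4*W5), W6; result (-2*s^4 - 7*s^3 - 37*s^2 + 4*s + 12)/(6*s^4 - 10*s^3 - 10*s^2 + 10*s + 4)
Step 3: feedback reduction of W1, ((W2*W3*W4*W5)+W6); result (24*s^5 - 46*s^4 - 30*s^3 + 50*s^2 + 6*s - 4)/(12*s^6 - 4*s^5 - 92*s^4 - 151*s^3 + 111*s^2 + 50*s - 16)
Step 3 gives the fully reduced T(s), with no common factor left to cancel. The denominator's leading coefficient is 12, so divide each of its coefficients by 12 to get the monic form.

Answer: s^6 - s^5/3 - 23*s^4/3 - 151*s^3/12 + 37*s^2/4 + 25*s/6 - 4/3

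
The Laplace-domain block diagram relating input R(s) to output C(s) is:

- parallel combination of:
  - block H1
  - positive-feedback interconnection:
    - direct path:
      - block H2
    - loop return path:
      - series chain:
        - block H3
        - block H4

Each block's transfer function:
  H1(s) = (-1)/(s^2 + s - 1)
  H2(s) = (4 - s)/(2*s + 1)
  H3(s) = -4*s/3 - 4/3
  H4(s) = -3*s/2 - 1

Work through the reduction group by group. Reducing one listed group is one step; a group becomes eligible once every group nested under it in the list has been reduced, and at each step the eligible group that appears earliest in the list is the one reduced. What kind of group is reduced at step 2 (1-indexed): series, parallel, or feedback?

[1] cascade H3, H4
[2] collapse the loop (H2 forward, (H3*H4) return)
[3] add H1, [H2/(1-H2*(H3*H4))] (parallel)
Step 2 collapses a feedback group.

Final answer: feedback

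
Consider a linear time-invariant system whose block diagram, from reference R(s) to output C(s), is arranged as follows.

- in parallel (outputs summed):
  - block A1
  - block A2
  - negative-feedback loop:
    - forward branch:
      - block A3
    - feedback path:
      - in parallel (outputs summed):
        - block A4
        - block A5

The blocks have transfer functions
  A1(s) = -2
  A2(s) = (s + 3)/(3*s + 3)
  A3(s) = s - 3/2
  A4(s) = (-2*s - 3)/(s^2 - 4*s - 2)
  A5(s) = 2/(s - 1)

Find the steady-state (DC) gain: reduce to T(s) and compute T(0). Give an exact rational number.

First reduce the diagram to T(s).

Step 1. sum the parallel branches A4, A5 -> (-9*s - 1)/(s^3 - 5*s^2 + 2*s + 2)
Step 2. apply the feedback formula to A3, (A4+A5) -> (2*s^4 - 13*s^3 + 19*s^2 - 2*s - 6)/(2*s^3 - 28*s^2 + 29*s + 7)
Step 3. combine A1, A2, [A3/(1+A3*(A4+A5))] in parallel -> (6*s^5 - 43*s^4 + 152*s^3 - 10*s^2 - 146*s - 39)/(6*s^4 - 78*s^3 + 3*s^2 + 108*s + 21)
Step 3 gives the overall T(s). Then T(0) = -39/21 = -13/7.

Answer: -13/7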